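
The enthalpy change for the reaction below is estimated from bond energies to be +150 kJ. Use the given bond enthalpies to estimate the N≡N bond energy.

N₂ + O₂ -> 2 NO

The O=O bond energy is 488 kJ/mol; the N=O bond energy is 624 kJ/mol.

D(N≡N) ≈ 910 kJ/mol

Let D be the N≡N bond energy.
Σ(broken) = 1×D + 1×488 = 488 + D
Σ(formed) = 2×624 = 1248
ΔH = Σ(broken) − Σ(formed) = (488 + D) − (1248) = −760 + D
Setting this equal to +150 kJ gives D = 910 kJ/mol.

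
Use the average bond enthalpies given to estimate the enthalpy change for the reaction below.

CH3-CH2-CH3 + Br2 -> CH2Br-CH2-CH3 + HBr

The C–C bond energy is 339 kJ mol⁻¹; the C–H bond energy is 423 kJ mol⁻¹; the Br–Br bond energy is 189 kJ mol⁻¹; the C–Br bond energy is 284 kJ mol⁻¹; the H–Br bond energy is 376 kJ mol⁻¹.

ΔH ≈ −48 kJ

Bonds broken (reactants):
  Br–Br: 1 × 189 = 189
  C–C: 2 × 339 = 678
  C–H: 8 × 423 = 3384
  Σ(broken) = 4251 kJ
Bonds formed (products):
  C–Br: 1 × 284 = 284
  C–C: 2 × 339 = 678
  C–H: 7 × 423 = 2961
  H–Br: 1 × 376 = 376
  Σ(formed) = 4299 kJ
ΔH = Σ(broken) − Σ(formed) = 4251 − 4299 = −48 kJ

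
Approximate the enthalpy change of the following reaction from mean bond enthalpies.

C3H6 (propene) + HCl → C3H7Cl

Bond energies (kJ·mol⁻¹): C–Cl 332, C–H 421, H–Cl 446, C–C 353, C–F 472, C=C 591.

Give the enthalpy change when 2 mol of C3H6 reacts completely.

ΔH = −138 kJ

Bonds broken (reactants):
  C–C: 1 × 353 = 353
  C–H: 6 × 421 = 2526
  C=C: 1 × 591 = 591
  H–Cl: 1 × 446 = 446
  Σ(broken) = 3916 kJ
Bonds formed (products):
  C–C: 2 × 353 = 706
  C–Cl: 1 × 332 = 332
  C–H: 7 × 421 = 2947
  Σ(formed) = 3985 kJ
ΔH = Σ(broken) − Σ(formed) = 3916 − 3985 = −69 kJ
For 2× the reaction as written: 2 × (−69) = −138 kJ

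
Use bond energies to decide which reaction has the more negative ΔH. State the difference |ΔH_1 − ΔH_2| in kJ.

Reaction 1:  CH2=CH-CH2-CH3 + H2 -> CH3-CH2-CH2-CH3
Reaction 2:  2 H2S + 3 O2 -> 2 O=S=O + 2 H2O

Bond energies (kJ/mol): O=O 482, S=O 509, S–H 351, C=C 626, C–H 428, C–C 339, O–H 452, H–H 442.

Reaction 1:
  Bonds broken (reactants):
    C–C: 2 × 339 = 678
    C–H: 8 × 428 = 3424
    C=C: 1 × 626 = 626
    H–H: 1 × 442 = 442
    Σ(broken) = 5170 kJ
  Bonds formed (products):
    C–C: 3 × 339 = 1017
    C–H: 10 × 428 = 4280
    Σ(formed) = 5297 kJ
  ΔH_1 = 5170 − 5297 = −127 kJ
Reaction 2:
  Bonds broken (reactants):
    O=O: 3 × 482 = 1446
    S–H: 4 × 351 = 1404
    Σ(broken) = 2850 kJ
  Bonds formed (products):
    O–H: 4 × 452 = 1808
    S=O: 4 × 509 = 2036
    Σ(formed) = 3844 kJ
  ΔH_2 = 2850 − 3844 = −994 kJ
ΔH_1 − ΔH_2 = +867 kJ, so reaction 2 has the more negative ΔH; |ΔH_1 − ΔH_2| = 867 kJ.

Reaction 2, by 867 kJ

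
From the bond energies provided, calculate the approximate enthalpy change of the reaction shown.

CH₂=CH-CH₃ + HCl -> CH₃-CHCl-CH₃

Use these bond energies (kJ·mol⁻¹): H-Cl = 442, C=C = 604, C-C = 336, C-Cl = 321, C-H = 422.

ΔH ≈ −33 kJ

Bonds broken (reactants):
  C-C: 1 × 336 = 336
  C-H: 6 × 422 = 2532
  C=C: 1 × 604 = 604
  H-Cl: 1 × 442 = 442
  Σ(broken) = 3914 kJ
Bonds formed (products):
  C-C: 2 × 336 = 672
  C-Cl: 1 × 321 = 321
  C-H: 7 × 422 = 2954
  Σ(formed) = 3947 kJ
ΔH = Σ(broken) − Σ(formed) = 3914 − 3947 = −33 kJ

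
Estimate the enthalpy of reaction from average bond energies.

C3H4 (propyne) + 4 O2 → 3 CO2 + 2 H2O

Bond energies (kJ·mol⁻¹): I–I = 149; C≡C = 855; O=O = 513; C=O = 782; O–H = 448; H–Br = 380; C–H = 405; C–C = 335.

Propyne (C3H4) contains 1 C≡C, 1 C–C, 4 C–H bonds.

ΔH ≈ −1622 kJ

Bonds broken (reactants):
  C≡C: 1 × 855 = 855
  C–C: 1 × 335 = 335
  C–H: 4 × 405 = 1620
  O=O: 4 × 513 = 2052
  Σ(broken) = 4862 kJ
Bonds formed (products):
  C=O: 6 × 782 = 4692
  O–H: 4 × 448 = 1792
  Σ(formed) = 6484 kJ
ΔH = Σ(broken) − Σ(formed) = 4862 − 6484 = −1622 kJ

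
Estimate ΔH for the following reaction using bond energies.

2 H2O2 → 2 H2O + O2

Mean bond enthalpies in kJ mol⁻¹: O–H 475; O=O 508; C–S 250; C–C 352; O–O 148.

Bonds broken (reactants):
  O–H: 4 × 475 = 1900
  O–O: 2 × 148 = 296
  Σ(broken) = 2196 kJ
Bonds formed (products):
  O–H: 4 × 475 = 1900
  O=O: 1 × 508 = 508
  Σ(formed) = 2408 kJ
ΔH = Σ(broken) − Σ(formed) = 2196 − 2408 = −212 kJ

ΔH ≈ −212 kJ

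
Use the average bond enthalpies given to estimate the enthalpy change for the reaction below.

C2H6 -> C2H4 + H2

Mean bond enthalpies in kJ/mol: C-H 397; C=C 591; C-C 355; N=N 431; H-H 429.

ΔH ≈ +129 kJ

Bonds broken (reactants):
  C-C: 1 × 355 = 355
  C-H: 6 × 397 = 2382
  Σ(broken) = 2737 kJ
Bonds formed (products):
  C-H: 4 × 397 = 1588
  C=C: 1 × 591 = 591
  H-H: 1 × 429 = 429
  Σ(formed) = 2608 kJ
ΔH = Σ(broken) − Σ(formed) = 2737 − 2608 = +129 kJ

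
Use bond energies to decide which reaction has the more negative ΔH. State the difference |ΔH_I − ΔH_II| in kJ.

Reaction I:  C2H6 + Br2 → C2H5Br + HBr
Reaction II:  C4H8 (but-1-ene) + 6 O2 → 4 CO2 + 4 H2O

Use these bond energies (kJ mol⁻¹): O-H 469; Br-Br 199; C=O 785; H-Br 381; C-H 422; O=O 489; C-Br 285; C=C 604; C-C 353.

Reaction I:
  Bonds broken (reactants):
    Br-Br: 1 × 199 = 199
    C-C: 1 × 353 = 353
    C-H: 6 × 422 = 2532
    Σ(broken) = 3084 kJ
  Bonds formed (products):
    C-Br: 1 × 285 = 285
    C-C: 1 × 353 = 353
    C-H: 5 × 422 = 2110
    H-Br: 1 × 381 = 381
    Σ(formed) = 3129 kJ
  ΔH_I = 3084 − 3129 = −45 kJ
Reaction II:
  Bonds broken (reactants):
    C-C: 2 × 353 = 706
    C-H: 8 × 422 = 3376
    C=C: 1 × 604 = 604
    O=O: 6 × 489 = 2934
    Σ(broken) = 7620 kJ
  Bonds formed (products):
    C=O: 8 × 785 = 6280
    O-H: 8 × 469 = 3752
    Σ(formed) = 10032 kJ
  ΔH_II = 7620 − 10032 = −2412 kJ
ΔH_I − ΔH_II = +2367 kJ, so reaction II has the more negative ΔH; |ΔH_I − ΔH_II| = 2367 kJ.

Reaction II, by 2367 kJ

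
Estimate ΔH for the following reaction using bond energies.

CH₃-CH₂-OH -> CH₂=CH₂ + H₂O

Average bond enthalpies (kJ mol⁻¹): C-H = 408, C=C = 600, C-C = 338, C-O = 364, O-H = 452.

ΔH ≈ +58 kJ

Bonds broken (reactants):
  C-C: 1 × 338 = 338
  C-H: 5 × 408 = 2040
  C-O: 1 × 364 = 364
  O-H: 1 × 452 = 452
  Σ(broken) = 3194 kJ
Bonds formed (products):
  C-H: 4 × 408 = 1632
  C=C: 1 × 600 = 600
  O-H: 2 × 452 = 904
  Σ(formed) = 3136 kJ
ΔH = Σ(broken) − Σ(formed) = 3194 − 3136 = +58 kJ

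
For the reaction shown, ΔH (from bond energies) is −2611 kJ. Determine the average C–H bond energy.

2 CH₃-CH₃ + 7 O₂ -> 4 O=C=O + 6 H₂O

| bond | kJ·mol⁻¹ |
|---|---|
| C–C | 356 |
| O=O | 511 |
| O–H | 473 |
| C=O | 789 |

Let D be the C–H bond energy.
Σ(broken) = 2×356 + 12×D + 7×511 = 4289 + 12D
Σ(formed) = 8×789 + 12×473 = 11988
ΔH = Σ(broken) − Σ(formed) = (4289 + 12D) − (11988) = −7699 + 12D
Setting this equal to −2611 kJ gives 12D = 5088, so D = 424 kJ/mol.

D(C–H) ≈ 424 kJ/mol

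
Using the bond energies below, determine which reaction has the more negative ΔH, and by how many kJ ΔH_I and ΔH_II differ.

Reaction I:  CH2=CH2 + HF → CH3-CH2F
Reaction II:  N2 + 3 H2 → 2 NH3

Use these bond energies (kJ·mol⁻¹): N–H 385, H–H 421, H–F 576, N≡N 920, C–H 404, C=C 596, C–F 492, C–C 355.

Reaction I:
  Bonds broken (reactants):
    C–H: 4 × 404 = 1616
    C=C: 1 × 596 = 596
    H–F: 1 × 576 = 576
    Σ(broken) = 2788 kJ
  Bonds formed (products):
    C–C: 1 × 355 = 355
    C–F: 1 × 492 = 492
    C–H: 5 × 404 = 2020
    Σ(formed) = 2867 kJ
  ΔH_I = 2788 − 2867 = −79 kJ
Reaction II:
  Bonds broken (reactants):
    H–H: 3 × 421 = 1263
    N≡N: 1 × 920 = 920
    Σ(broken) = 2183 kJ
  Bonds formed (products):
    N–H: 6 × 385 = 2310
    Σ(formed) = 2310 kJ
  ΔH_II = 2183 − 2310 = −127 kJ
ΔH_I − ΔH_II = +48 kJ, so reaction II has the more negative ΔH; |ΔH_I − ΔH_II| = 48 kJ.

Reaction II, by 48 kJ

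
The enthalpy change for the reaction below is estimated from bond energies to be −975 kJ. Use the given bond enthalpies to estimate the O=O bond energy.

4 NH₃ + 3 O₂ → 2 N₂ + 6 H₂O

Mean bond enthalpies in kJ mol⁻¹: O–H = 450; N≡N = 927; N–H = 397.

Let D be the O=O bond energy.
Σ(broken) = 12×397 + 3×D = 4764 + 3D
Σ(formed) = 2×927 + 12×450 = 7254
ΔH = Σ(broken) − Σ(formed) = (4764 + 3D) − (7254) = −2490 + 3D
Setting this equal to −975 kJ gives 3D = 1515, so D = 505 kJ/mol.

D(O=O) ≈ 505 kJ/mol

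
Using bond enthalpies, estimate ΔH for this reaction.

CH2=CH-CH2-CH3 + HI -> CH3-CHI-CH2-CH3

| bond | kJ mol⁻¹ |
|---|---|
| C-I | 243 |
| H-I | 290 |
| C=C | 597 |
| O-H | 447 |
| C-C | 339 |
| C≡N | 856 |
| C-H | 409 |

Bonds broken (reactants):
  C-C: 2 × 339 = 678
  C-H: 8 × 409 = 3272
  C=C: 1 × 597 = 597
  H-I: 1 × 290 = 290
  Σ(broken) = 4837 kJ
Bonds formed (products):
  C-C: 3 × 339 = 1017
  C-H: 9 × 409 = 3681
  C-I: 1 × 243 = 243
  Σ(formed) = 4941 kJ
ΔH = Σ(broken) − Σ(formed) = 4837 − 4941 = −104 kJ

ΔH ≈ −104 kJ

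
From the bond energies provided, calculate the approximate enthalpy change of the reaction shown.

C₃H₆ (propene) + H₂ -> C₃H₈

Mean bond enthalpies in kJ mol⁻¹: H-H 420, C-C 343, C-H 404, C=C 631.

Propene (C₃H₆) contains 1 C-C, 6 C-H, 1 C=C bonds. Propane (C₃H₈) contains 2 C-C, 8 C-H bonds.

Bonds broken (reactants):
  C-C: 1 × 343 = 343
  C-H: 6 × 404 = 2424
  C=C: 1 × 631 = 631
  H-H: 1 × 420 = 420
  Σ(broken) = 3818 kJ
Bonds formed (products):
  C-C: 2 × 343 = 686
  C-H: 8 × 404 = 3232
  Σ(formed) = 3918 kJ
ΔH = Σ(broken) − Σ(formed) = 3818 − 3918 = −100 kJ

ΔH ≈ −100 kJ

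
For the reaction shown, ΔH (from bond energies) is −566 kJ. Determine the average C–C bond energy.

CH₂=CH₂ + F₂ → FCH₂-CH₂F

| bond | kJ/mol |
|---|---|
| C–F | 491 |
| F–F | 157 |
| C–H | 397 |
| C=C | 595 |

Let D be the C–C bond energy.
Σ(broken) = 4×397 + 1×595 + 1×157 = 2340
Σ(formed) = 1×D + 2×491 + 4×397 = 2570 + D
ΔH = Σ(broken) − Σ(formed) = (2340) − (2570 + D) = −230 − D
Setting this equal to −566 kJ gives D = 336 kJ/mol.

D(C–C) ≈ 336 kJ/mol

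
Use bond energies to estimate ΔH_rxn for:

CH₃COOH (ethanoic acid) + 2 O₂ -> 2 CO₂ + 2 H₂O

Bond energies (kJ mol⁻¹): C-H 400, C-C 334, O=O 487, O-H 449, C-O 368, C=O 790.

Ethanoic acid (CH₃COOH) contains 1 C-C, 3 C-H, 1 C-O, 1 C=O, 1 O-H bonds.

Bonds broken (reactants):
  C-C: 1 × 334 = 334
  C-H: 3 × 400 = 1200
  C-O: 1 × 368 = 368
  C=O: 1 × 790 = 790
  O-H: 1 × 449 = 449
  O=O: 2 × 487 = 974
  Σ(broken) = 4115 kJ
Bonds formed (products):
  C=O: 4 × 790 = 3160
  O-H: 4 × 449 = 1796
  Σ(formed) = 4956 kJ
ΔH = Σ(broken) − Σ(formed) = 4115 − 4956 = −841 kJ

ΔH ≈ −841 kJ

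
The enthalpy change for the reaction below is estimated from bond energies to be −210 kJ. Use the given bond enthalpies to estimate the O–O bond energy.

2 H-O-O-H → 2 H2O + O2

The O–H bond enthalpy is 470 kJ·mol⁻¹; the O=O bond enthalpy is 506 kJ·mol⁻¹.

D(O–O) ≈ 148 kJ/mol

Let D be the O–O bond energy.
Σ(broken) = 4×470 + 2×D = 1880 + 2D
Σ(formed) = 4×470 + 1×506 = 2386
ΔH = Σ(broken) − Σ(formed) = (1880 + 2D) − (2386) = −506 + 2D
Setting this equal to −210 kJ gives 2D = 296, so D = 148 kJ/mol.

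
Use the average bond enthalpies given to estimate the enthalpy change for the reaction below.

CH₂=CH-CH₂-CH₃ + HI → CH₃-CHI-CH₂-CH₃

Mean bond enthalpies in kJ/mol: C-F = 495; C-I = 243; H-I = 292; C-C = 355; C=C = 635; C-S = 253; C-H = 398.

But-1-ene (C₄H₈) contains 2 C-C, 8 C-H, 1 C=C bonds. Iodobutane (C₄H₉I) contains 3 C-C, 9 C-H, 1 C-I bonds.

Bonds broken (reactants):
  C-C: 2 × 355 = 710
  C-H: 8 × 398 = 3184
  C=C: 1 × 635 = 635
  H-I: 1 × 292 = 292
  Σ(broken) = 4821 kJ
Bonds formed (products):
  C-C: 3 × 355 = 1065
  C-H: 9 × 398 = 3582
  C-I: 1 × 243 = 243
  Σ(formed) = 4890 kJ
ΔH = Σ(broken) − Σ(formed) = 4821 − 4890 = −69 kJ

ΔH ≈ −69 kJ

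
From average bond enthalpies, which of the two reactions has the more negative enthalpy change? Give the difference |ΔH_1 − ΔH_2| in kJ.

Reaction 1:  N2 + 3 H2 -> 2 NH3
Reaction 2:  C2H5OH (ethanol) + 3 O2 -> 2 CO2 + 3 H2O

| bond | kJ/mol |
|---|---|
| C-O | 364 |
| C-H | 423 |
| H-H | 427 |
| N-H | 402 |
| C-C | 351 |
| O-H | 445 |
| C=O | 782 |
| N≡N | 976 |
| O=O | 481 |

Reaction 1:
  Bonds broken (reactants):
    H-H: 3 × 427 = 1281
    N≡N: 1 × 976 = 976
    Σ(broken) = 2257 kJ
  Bonds formed (products):
    N-H: 6 × 402 = 2412
    Σ(formed) = 2412 kJ
  ΔH_1 = 2257 − 2412 = −155 kJ
Reaction 2:
  Bonds broken (reactants):
    C-C: 1 × 351 = 351
    C-H: 5 × 423 = 2115
    C-O: 1 × 364 = 364
    O-H: 1 × 445 = 445
    O=O: 3 × 481 = 1443
    Σ(broken) = 4718 kJ
  Bonds formed (products):
    C=O: 4 × 782 = 3128
    O-H: 6 × 445 = 2670
    Σ(formed) = 5798 kJ
  ΔH_2 = 4718 − 5798 = −1080 kJ
ΔH_1 − ΔH_2 = +925 kJ, so reaction 2 has the more negative ΔH; |ΔH_1 − ΔH_2| = 925 kJ.

Reaction 2, by 925 kJ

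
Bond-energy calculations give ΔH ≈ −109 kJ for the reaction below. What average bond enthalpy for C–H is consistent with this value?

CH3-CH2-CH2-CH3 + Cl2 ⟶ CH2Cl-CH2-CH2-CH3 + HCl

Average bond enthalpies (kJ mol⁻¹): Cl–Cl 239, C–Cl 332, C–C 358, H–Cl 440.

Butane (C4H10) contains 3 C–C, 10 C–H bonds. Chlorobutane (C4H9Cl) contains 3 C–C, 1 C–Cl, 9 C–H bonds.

D(C–H) ≈ 424 kJ/mol

Let D be the C–H bond energy.
Σ(broken) = 3×358 + 10×D + 1×239 = 1313 + 10D
Σ(formed) = 3×358 + 1×332 + 9×D + 1×440 = 1846 + 9D
ΔH = Σ(broken) − Σ(formed) = (1313 + 10D) − (1846 + 9D) = −533 + D
Setting this equal to −109 kJ gives D = 424 kJ/mol.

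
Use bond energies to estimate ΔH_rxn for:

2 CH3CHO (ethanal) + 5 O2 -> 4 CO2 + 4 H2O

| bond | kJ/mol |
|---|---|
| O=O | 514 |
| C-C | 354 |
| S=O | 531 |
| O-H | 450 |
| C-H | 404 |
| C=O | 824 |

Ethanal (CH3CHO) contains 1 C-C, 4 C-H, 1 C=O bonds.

ΔH ≈ −2034 kJ

Bonds broken (reactants):
  C-C: 2 × 354 = 708
  C-H: 8 × 404 = 3232
  C=O: 2 × 824 = 1648
  O=O: 5 × 514 = 2570
  Σ(broken) = 8158 kJ
Bonds formed (products):
  C=O: 8 × 824 = 6592
  O-H: 8 × 450 = 3600
  Σ(formed) = 10192 kJ
ΔH = Σ(broken) − Σ(formed) = 8158 − 10192 = −2034 kJ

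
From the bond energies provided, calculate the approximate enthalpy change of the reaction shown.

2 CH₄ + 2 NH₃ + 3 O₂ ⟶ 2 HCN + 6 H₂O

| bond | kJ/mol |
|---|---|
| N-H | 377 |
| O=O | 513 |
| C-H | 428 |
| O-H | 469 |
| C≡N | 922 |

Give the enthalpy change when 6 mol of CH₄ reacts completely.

Bonds broken (reactants):
  C-H: 8 × 428 = 3424
  N-H: 6 × 377 = 2262
  O=O: 3 × 513 = 1539
  Σ(broken) = 7225 kJ
Bonds formed (products):
  C≡N: 2 × 922 = 1844
  C-H: 2 × 428 = 856
  O-H: 12 × 469 = 5628
  Σ(formed) = 8328 kJ
ΔH = Σ(broken) − Σ(formed) = 7225 − 8328 = −1103 kJ
For 3× the reaction as written: 3 × (−1103) = −3309 kJ

ΔH = −3309 kJ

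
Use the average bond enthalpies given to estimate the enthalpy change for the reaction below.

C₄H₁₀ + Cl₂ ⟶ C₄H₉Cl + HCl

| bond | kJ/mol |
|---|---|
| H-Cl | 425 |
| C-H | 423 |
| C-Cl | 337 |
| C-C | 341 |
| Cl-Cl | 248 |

ΔH ≈ −91 kJ

Bonds broken (reactants):
  C-C: 3 × 341 = 1023
  C-H: 10 × 423 = 4230
  Cl-Cl: 1 × 248 = 248
  Σ(broken) = 5501 kJ
Bonds formed (products):
  C-C: 3 × 341 = 1023
  C-Cl: 1 × 337 = 337
  C-H: 9 × 423 = 3807
  H-Cl: 1 × 425 = 425
  Σ(formed) = 5592 kJ
ΔH = Σ(broken) − Σ(formed) = 5501 − 5592 = −91 kJ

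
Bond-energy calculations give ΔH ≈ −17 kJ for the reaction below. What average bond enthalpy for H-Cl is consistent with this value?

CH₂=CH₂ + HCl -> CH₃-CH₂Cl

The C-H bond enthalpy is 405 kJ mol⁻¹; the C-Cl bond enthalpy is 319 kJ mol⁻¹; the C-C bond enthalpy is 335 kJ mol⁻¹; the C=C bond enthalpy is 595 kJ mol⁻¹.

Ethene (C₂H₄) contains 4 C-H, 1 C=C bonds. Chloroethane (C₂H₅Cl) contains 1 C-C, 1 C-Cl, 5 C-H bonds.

D(H-Cl) ≈ 447 kJ/mol

Let D be the H-Cl bond energy.
Σ(broken) = 4×405 + 1×595 + 1×D = 2215 + D
Σ(formed) = 1×335 + 1×319 + 5×405 = 2679
ΔH = Σ(broken) − Σ(formed) = (2215 + D) − (2679) = −464 + D
Setting this equal to −17 kJ gives D = 447 kJ/mol.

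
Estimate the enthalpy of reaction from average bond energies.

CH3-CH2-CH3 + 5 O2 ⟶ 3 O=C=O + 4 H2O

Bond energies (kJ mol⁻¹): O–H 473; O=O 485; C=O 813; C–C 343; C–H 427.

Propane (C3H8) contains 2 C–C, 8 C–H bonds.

ΔH ≈ −2135 kJ

Bonds broken (reactants):
  C–C: 2 × 343 = 686
  C–H: 8 × 427 = 3416
  O=O: 5 × 485 = 2425
  Σ(broken) = 6527 kJ
Bonds formed (products):
  C=O: 6 × 813 = 4878
  O–H: 8 × 473 = 3784
  Σ(formed) = 8662 kJ
ΔH = Σ(broken) − Σ(formed) = 6527 − 8662 = −2135 kJ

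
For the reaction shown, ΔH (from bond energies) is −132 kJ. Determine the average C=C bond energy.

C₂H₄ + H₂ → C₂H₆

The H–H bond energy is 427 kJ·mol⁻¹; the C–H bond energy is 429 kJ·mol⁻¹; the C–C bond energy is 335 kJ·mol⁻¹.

D(C=C) ≈ 634 kJ/mol

Let D be the C=C bond energy.
Σ(broken) = 4×429 + 1×D + 1×427 = 2143 + D
Σ(formed) = 1×335 + 6×429 = 2909
ΔH = Σ(broken) − Σ(formed) = (2143 + D) − (2909) = −766 + D
Setting this equal to −132 kJ gives D = 634 kJ/mol.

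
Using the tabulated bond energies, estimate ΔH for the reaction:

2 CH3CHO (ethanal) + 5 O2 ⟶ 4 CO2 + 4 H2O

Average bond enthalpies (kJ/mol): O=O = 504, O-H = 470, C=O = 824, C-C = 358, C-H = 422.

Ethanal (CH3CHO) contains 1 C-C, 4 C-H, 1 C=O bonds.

Bonds broken (reactants):
  C-C: 2 × 358 = 716
  C-H: 8 × 422 = 3376
  C=O: 2 × 824 = 1648
  O=O: 5 × 504 = 2520
  Σ(broken) = 8260 kJ
Bonds formed (products):
  C=O: 8 × 824 = 6592
  O-H: 8 × 470 = 3760
  Σ(formed) = 10352 kJ
ΔH = Σ(broken) − Σ(formed) = 8260 − 10352 = −2092 kJ

ΔH ≈ −2092 kJ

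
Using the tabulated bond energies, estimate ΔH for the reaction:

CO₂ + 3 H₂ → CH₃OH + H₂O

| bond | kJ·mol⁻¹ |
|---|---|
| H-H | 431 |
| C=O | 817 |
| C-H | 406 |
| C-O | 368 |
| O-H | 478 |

ΔH ≈ −93 kJ

Bonds broken (reactants):
  C=O: 2 × 817 = 1634
  H-H: 3 × 431 = 1293
  Σ(broken) = 2927 kJ
Bonds formed (products):
  C-H: 3 × 406 = 1218
  C-O: 1 × 368 = 368
  O-H: 3 × 478 = 1434
  Σ(formed) = 3020 kJ
ΔH = Σ(broken) − Σ(formed) = 2927 − 3020 = −93 kJ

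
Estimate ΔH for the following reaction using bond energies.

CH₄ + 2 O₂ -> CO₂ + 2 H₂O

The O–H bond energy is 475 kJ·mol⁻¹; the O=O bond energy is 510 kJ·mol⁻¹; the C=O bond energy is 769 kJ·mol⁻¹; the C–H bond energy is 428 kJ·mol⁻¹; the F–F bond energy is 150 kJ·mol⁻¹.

ΔH ≈ −706 kJ

Bonds broken (reactants):
  C–H: 4 × 428 = 1712
  O=O: 2 × 510 = 1020
  Σ(broken) = 2732 kJ
Bonds formed (products):
  C=O: 2 × 769 = 1538
  O–H: 4 × 475 = 1900
  Σ(formed) = 3438 kJ
ΔH = Σ(broken) − Σ(formed) = 2732 − 3438 = −706 kJ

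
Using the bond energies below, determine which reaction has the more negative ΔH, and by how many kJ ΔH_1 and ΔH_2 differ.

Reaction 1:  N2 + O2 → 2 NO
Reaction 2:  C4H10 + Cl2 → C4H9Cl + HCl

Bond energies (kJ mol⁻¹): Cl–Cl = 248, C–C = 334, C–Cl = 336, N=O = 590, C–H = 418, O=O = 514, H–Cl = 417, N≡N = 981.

Reaction 1:
  Bonds broken (reactants):
    N≡N: 1 × 981 = 981
    O=O: 1 × 514 = 514
    Σ(broken) = 1495 kJ
  Bonds formed (products):
    N=O: 2 × 590 = 1180
    Σ(formed) = 1180 kJ
  ΔH_1 = 1495 − 1180 = +315 kJ
Reaction 2:
  Bonds broken (reactants):
    C–C: 3 × 334 = 1002
    C–H: 10 × 418 = 4180
    Cl–Cl: 1 × 248 = 248
    Σ(broken) = 5430 kJ
  Bonds formed (products):
    C–C: 3 × 334 = 1002
    C–Cl: 1 × 336 = 336
    C–H: 9 × 418 = 3762
    H–Cl: 1 × 417 = 417
    Σ(formed) = 5517 kJ
  ΔH_2 = 5430 − 5517 = −87 kJ
ΔH_1 − ΔH_2 = +402 kJ, so reaction 2 has the more negative ΔH; |ΔH_1 − ΔH_2| = 402 kJ.

Reaction 2, by 402 kJ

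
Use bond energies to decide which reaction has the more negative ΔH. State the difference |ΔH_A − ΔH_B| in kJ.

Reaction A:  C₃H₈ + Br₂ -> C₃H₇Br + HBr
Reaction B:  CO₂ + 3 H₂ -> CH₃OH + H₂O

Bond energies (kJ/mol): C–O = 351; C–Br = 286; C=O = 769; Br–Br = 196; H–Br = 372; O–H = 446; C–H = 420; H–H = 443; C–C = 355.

Reaction A:
  Bonds broken (reactants):
    Br–Br: 1 × 196 = 196
    C–C: 2 × 355 = 710
    C–H: 8 × 420 = 3360
    Σ(broken) = 4266 kJ
  Bonds formed (products):
    C–Br: 1 × 286 = 286
    C–C: 2 × 355 = 710
    C–H: 7 × 420 = 2940
    H–Br: 1 × 372 = 372
    Σ(formed) = 4308 kJ
  ΔH_A = 4266 − 4308 = −42 kJ
Reaction B:
  Bonds broken (reactants):
    C=O: 2 × 769 = 1538
    H–H: 3 × 443 = 1329
    Σ(broken) = 2867 kJ
  Bonds formed (products):
    C–H: 3 × 420 = 1260
    C–O: 1 × 351 = 351
    O–H: 3 × 446 = 1338
    Σ(formed) = 2949 kJ
  ΔH_B = 2867 − 2949 = −82 kJ
ΔH_A − ΔH_B = +40 kJ, so reaction B has the more negative ΔH; |ΔH_A − ΔH_B| = 40 kJ.

Reaction B, by 40 kJ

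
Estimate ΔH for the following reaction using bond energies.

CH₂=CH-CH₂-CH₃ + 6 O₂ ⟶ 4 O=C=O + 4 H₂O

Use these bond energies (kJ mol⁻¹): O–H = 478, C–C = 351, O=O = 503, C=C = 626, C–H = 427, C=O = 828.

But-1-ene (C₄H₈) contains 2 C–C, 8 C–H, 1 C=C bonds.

Bonds broken (reactants):
  C–C: 2 × 351 = 702
  C–H: 8 × 427 = 3416
  C=C: 1 × 626 = 626
  O=O: 6 × 503 = 3018
  Σ(broken) = 7762 kJ
Bonds formed (products):
  C=O: 8 × 828 = 6624
  O–H: 8 × 478 = 3824
  Σ(formed) = 10448 kJ
ΔH = Σ(broken) − Σ(formed) = 7762 − 10448 = −2686 kJ

ΔH ≈ −2686 kJ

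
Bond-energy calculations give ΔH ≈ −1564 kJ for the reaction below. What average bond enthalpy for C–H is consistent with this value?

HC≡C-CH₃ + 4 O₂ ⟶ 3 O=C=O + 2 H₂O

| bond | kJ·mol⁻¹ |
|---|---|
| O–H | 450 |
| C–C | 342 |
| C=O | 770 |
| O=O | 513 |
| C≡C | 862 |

Let D be the C–H bond energy.
Σ(broken) = 1×862 + 1×342 + 4×D + 4×513 = 3256 + 4D
Σ(formed) = 6×770 + 4×450 = 6420
ΔH = Σ(broken) − Σ(formed) = (3256 + 4D) − (6420) = −3164 + 4D
Setting this equal to −1564 kJ gives 4D = 1600, so D = 400 kJ/mol.

D(C–H) ≈ 400 kJ/mol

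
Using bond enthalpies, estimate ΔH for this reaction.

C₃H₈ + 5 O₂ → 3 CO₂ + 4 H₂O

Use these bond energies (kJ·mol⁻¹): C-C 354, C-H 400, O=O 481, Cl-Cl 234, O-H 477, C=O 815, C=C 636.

Bonds broken (reactants):
  C-C: 2 × 354 = 708
  C-H: 8 × 400 = 3200
  O=O: 5 × 481 = 2405
  Σ(broken) = 6313 kJ
Bonds formed (products):
  C=O: 6 × 815 = 4890
  O-H: 8 × 477 = 3816
  Σ(formed) = 8706 kJ
ΔH = Σ(broken) − Σ(formed) = 6313 − 8706 = −2393 kJ

ΔH ≈ −2393 kJ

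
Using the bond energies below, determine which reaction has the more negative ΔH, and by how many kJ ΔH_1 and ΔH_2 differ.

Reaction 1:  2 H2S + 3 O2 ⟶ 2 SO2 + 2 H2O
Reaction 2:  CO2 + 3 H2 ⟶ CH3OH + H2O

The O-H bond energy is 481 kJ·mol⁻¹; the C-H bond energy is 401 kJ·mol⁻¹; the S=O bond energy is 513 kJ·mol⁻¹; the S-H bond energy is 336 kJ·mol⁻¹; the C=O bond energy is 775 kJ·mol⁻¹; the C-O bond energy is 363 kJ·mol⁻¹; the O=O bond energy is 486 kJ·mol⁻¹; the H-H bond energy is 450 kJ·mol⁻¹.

Reaction 1:
  Bonds broken (reactants):
    O=O: 3 × 486 = 1458
    S-H: 4 × 336 = 1344
    Σ(broken) = 2802 kJ
  Bonds formed (products):
    O-H: 4 × 481 = 1924
    S=O: 4 × 513 = 2052
    Σ(formed) = 3976 kJ
  ΔH_1 = 2802 − 3976 = −1174 kJ
Reaction 2:
  Bonds broken (reactants):
    C=O: 2 × 775 = 1550
    H-H: 3 × 450 = 1350
    Σ(broken) = 2900 kJ
  Bonds formed (products):
    C-H: 3 × 401 = 1203
    C-O: 1 × 363 = 363
    O-H: 3 × 481 = 1443
    Σ(formed) = 3009 kJ
  ΔH_2 = 2900 − 3009 = −109 kJ
ΔH_1 − ΔH_2 = −1065 kJ, so reaction 1 has the more negative ΔH; |ΔH_1 − ΔH_2| = 1065 kJ.

Reaction 1, by 1065 kJ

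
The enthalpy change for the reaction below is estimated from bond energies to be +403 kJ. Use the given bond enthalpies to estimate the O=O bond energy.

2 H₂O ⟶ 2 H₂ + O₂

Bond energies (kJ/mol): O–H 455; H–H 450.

D(O=O) ≈ 517 kJ/mol

Let D be the O=O bond energy.
Σ(broken) = 4×455 = 1820
Σ(formed) = 2×450 + 1×D = 900 + D
ΔH = Σ(broken) − Σ(formed) = (1820) − (900 + D) = +920 − D
Setting this equal to +403 kJ gives D = 517 kJ/mol.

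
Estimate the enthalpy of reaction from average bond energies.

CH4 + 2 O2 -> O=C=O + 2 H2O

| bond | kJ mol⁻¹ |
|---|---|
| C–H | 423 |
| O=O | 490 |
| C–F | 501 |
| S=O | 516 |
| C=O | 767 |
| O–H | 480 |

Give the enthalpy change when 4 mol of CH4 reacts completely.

ΔH = −3128 kJ

Bonds broken (reactants):
  C–H: 4 × 423 = 1692
  O=O: 2 × 490 = 980
  Σ(broken) = 2672 kJ
Bonds formed (products):
  C=O: 2 × 767 = 1534
  O–H: 4 × 480 = 1920
  Σ(formed) = 3454 kJ
ΔH = Σ(broken) − Σ(formed) = 2672 − 3454 = −782 kJ
For 4× the reaction as written: 4 × (−782) = −3128 kJ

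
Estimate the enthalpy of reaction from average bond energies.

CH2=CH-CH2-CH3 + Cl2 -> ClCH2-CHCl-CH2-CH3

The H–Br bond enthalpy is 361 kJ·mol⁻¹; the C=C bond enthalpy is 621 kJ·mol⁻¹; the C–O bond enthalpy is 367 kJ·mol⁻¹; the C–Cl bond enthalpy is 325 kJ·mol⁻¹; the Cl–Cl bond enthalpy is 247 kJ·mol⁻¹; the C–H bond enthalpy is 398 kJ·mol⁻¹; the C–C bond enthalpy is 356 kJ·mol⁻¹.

Bonds broken (reactants):
  C–C: 2 × 356 = 712
  C–H: 8 × 398 = 3184
  C=C: 1 × 621 = 621
  Cl–Cl: 1 × 247 = 247
  Σ(broken) = 4764 kJ
Bonds formed (products):
  C–C: 3 × 356 = 1068
  C–Cl: 2 × 325 = 650
  C–H: 8 × 398 = 3184
  Σ(formed) = 4902 kJ
ΔH = Σ(broken) − Σ(formed) = 4764 − 4902 = −138 kJ

ΔH ≈ −138 kJ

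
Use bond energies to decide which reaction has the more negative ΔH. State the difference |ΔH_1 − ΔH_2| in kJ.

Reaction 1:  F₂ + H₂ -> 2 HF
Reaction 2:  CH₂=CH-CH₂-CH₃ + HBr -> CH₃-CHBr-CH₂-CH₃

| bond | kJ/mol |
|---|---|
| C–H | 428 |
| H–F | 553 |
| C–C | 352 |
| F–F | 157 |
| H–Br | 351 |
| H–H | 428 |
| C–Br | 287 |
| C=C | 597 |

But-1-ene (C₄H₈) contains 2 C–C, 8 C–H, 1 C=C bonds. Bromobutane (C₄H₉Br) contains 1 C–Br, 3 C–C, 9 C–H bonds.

Reaction 1, by 402 kJ

Reaction 1:
  Bonds broken (reactants):
    F–F: 1 × 157 = 157
    H–H: 1 × 428 = 428
    Σ(broken) = 585 kJ
  Bonds formed (products):
    H–F: 2 × 553 = 1106
    Σ(formed) = 1106 kJ
  ΔH_1 = 585 − 1106 = −521 kJ
Reaction 2:
  Bonds broken (reactants):
    C–C: 2 × 352 = 704
    C–H: 8 × 428 = 3424
    C=C: 1 × 597 = 597
    H–Br: 1 × 351 = 351
    Σ(broken) = 5076 kJ
  Bonds formed (products):
    C–Br: 1 × 287 = 287
    C–C: 3 × 352 = 1056
    C–H: 9 × 428 = 3852
    Σ(formed) = 5195 kJ
  ΔH_2 = 5076 − 5195 = −119 kJ
ΔH_1 − ΔH_2 = −402 kJ, so reaction 1 has the more negative ΔH; |ΔH_1 − ΔH_2| = 402 kJ.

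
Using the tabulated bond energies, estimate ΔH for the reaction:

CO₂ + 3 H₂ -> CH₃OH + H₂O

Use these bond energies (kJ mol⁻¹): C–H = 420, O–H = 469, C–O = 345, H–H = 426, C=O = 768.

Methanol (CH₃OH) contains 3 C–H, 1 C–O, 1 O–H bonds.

ΔH ≈ −198 kJ

Bonds broken (reactants):
  C=O: 2 × 768 = 1536
  H–H: 3 × 426 = 1278
  Σ(broken) = 2814 kJ
Bonds formed (products):
  C–H: 3 × 420 = 1260
  C–O: 1 × 345 = 345
  O–H: 3 × 469 = 1407
  Σ(formed) = 3012 kJ
ΔH = Σ(broken) − Σ(formed) = 2814 − 3012 = −198 kJ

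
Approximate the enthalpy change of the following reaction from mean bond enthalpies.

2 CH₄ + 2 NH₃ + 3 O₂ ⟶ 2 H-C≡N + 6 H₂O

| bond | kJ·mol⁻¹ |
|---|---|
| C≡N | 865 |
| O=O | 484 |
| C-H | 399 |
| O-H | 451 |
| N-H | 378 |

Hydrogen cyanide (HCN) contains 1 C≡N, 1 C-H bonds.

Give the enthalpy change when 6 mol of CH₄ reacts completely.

ΔH = −3084 kJ

Bonds broken (reactants):
  C-H: 8 × 399 = 3192
  N-H: 6 × 378 = 2268
  O=O: 3 × 484 = 1452
  Σ(broken) = 6912 kJ
Bonds formed (products):
  C≡N: 2 × 865 = 1730
  C-H: 2 × 399 = 798
  O-H: 12 × 451 = 5412
  Σ(formed) = 7940 kJ
ΔH = Σ(broken) − Σ(formed) = 6912 − 7940 = −1028 kJ
For 3× the reaction as written: 3 × (−1028) = −3084 kJ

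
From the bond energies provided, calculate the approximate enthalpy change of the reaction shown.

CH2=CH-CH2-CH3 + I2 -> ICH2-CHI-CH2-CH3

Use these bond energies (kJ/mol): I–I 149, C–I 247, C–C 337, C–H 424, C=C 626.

Bonds broken (reactants):
  C–C: 2 × 337 = 674
  C–H: 8 × 424 = 3392
  C=C: 1 × 626 = 626
  I–I: 1 × 149 = 149
  Σ(broken) = 4841 kJ
Bonds formed (products):
  C–C: 3 × 337 = 1011
  C–H: 8 × 424 = 3392
  C–I: 2 × 247 = 494
  Σ(formed) = 4897 kJ
ΔH = Σ(broken) − Σ(formed) = 4841 − 4897 = −56 kJ

ΔH ≈ −56 kJ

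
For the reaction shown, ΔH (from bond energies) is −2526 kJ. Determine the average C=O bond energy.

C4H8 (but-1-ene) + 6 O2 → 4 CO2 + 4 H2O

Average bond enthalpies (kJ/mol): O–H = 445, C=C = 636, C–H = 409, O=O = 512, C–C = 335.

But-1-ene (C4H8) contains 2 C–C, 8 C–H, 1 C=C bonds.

D(C=O) ≈ 827 kJ/mol

Let D be the C=O bond energy.
Σ(broken) = 2×335 + 8×409 + 1×636 + 6×512 = 7650
Σ(formed) = 8×D + 8×445 = 3560 + 8D
ΔH = Σ(broken) − Σ(formed) = (7650) − (3560 + 8D) = +4090 − 8D
Setting this equal to −2526 kJ gives 8D = 6616, so D = 827 kJ/mol.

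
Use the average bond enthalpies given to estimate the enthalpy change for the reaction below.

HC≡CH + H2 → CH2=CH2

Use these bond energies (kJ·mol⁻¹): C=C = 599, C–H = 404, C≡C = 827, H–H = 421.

Bonds broken (reactants):
  C≡C: 1 × 827 = 827
  C–H: 2 × 404 = 808
  H–H: 1 × 421 = 421
  Σ(broken) = 2056 kJ
Bonds formed (products):
  C–H: 4 × 404 = 1616
  C=C: 1 × 599 = 599
  Σ(formed) = 2215 kJ
ΔH = Σ(broken) − Σ(formed) = 2056 − 2215 = −159 kJ

ΔH ≈ −159 kJ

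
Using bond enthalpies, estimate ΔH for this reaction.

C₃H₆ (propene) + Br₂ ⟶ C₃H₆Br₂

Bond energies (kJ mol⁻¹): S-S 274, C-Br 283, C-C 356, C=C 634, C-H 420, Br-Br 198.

Bonds broken (reactants):
  Br-Br: 1 × 198 = 198
  C-C: 1 × 356 = 356
  C-H: 6 × 420 = 2520
  C=C: 1 × 634 = 634
  Σ(broken) = 3708 kJ
Bonds formed (products):
  C-Br: 2 × 283 = 566
  C-C: 2 × 356 = 712
  C-H: 6 × 420 = 2520
  Σ(formed) = 3798 kJ
ΔH = Σ(broken) − Σ(formed) = 3708 − 3798 = −90 kJ

ΔH ≈ −90 kJ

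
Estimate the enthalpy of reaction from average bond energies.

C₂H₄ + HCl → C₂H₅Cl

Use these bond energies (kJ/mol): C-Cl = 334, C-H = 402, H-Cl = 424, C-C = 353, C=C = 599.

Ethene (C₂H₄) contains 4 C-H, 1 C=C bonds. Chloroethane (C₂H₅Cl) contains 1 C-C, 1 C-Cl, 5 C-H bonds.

ΔH ≈ −66 kJ

Bonds broken (reactants):
  C-H: 4 × 402 = 1608
  C=C: 1 × 599 = 599
  H-Cl: 1 × 424 = 424
  Σ(broken) = 2631 kJ
Bonds formed (products):
  C-C: 1 × 353 = 353
  C-Cl: 1 × 334 = 334
  C-H: 5 × 402 = 2010
  Σ(formed) = 2697 kJ
ΔH = Σ(broken) − Σ(formed) = 2631 − 2697 = −66 kJ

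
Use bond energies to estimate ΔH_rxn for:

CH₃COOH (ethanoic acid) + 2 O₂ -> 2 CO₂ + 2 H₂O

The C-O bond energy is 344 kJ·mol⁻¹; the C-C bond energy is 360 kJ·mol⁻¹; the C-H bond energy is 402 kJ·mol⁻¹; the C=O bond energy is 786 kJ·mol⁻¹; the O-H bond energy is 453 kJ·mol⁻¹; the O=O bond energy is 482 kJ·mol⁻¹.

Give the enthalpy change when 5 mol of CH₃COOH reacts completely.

ΔH = −4215 kJ

Bonds broken (reactants):
  C-C: 1 × 360 = 360
  C-H: 3 × 402 = 1206
  C-O: 1 × 344 = 344
  C=O: 1 × 786 = 786
  O-H: 1 × 453 = 453
  O=O: 2 × 482 = 964
  Σ(broken) = 4113 kJ
Bonds formed (products):
  C=O: 4 × 786 = 3144
  O-H: 4 × 453 = 1812
  Σ(formed) = 4956 kJ
ΔH = Σ(broken) − Σ(formed) = 4113 − 4956 = −843 kJ
For 5× the reaction as written: 5 × (−843) = −4215 kJ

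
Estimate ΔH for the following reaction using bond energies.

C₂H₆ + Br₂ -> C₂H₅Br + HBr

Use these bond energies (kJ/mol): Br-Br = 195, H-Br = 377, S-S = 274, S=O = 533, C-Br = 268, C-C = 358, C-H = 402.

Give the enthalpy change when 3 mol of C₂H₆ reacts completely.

ΔH = −144 kJ

Bonds broken (reactants):
  Br-Br: 1 × 195 = 195
  C-C: 1 × 358 = 358
  C-H: 6 × 402 = 2412
  Σ(broken) = 2965 kJ
Bonds formed (products):
  C-Br: 1 × 268 = 268
  C-C: 1 × 358 = 358
  C-H: 5 × 402 = 2010
  H-Br: 1 × 377 = 377
  Σ(formed) = 3013 kJ
ΔH = Σ(broken) − Σ(formed) = 2965 − 3013 = −48 kJ
For 3× the reaction as written: 3 × (−48) = −144 kJ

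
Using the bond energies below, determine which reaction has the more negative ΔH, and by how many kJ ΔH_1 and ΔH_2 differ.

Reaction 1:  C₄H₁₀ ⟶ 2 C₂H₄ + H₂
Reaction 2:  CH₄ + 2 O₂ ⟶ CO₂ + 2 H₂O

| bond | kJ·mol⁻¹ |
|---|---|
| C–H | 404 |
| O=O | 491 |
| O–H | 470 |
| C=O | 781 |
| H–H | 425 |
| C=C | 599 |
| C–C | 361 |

Reaction 2, by 1112 kJ

Reaction 1:
  Bonds broken (reactants):
    C–C: 3 × 361 = 1083
    C–H: 10 × 404 = 4040
    Σ(broken) = 5123 kJ
  Bonds formed (products):
    C–H: 8 × 404 = 3232
    C=C: 2 × 599 = 1198
    H–H: 1 × 425 = 425
    Σ(formed) = 4855 kJ
  ΔH_1 = 5123 − 4855 = +268 kJ
Reaction 2:
  Bonds broken (reactants):
    C–H: 4 × 404 = 1616
    O=O: 2 × 491 = 982
    Σ(broken) = 2598 kJ
  Bonds formed (products):
    C=O: 2 × 781 = 1562
    O–H: 4 × 470 = 1880
    Σ(formed) = 3442 kJ
  ΔH_2 = 2598 − 3442 = −844 kJ
ΔH_1 − ΔH_2 = +1112 kJ, so reaction 2 has the more negative ΔH; |ΔH_1 − ΔH_2| = 1112 kJ.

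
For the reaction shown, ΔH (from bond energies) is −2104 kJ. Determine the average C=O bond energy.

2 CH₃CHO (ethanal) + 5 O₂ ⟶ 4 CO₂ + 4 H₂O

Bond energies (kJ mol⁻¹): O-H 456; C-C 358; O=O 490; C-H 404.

D(C=O) ≈ 809 kJ/mol

Let D be the C=O bond energy.
Σ(broken) = 2×358 + 8×404 + 2×D + 5×490 = 6398 + 2D
Σ(formed) = 8×D + 8×456 = 3648 + 8D
ΔH = Σ(broken) − Σ(formed) = (6398 + 2D) − (3648 + 8D) = +2750 − 6D
Setting this equal to −2104 kJ gives 6D = 4854, so D = 809 kJ/mol.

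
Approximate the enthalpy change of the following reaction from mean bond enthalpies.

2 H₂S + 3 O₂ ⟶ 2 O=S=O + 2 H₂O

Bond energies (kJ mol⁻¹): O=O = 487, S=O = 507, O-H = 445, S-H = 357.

ΔH ≈ −919 kJ

Bonds broken (reactants):
  O=O: 3 × 487 = 1461
  S-H: 4 × 357 = 1428
  Σ(broken) = 2889 kJ
Bonds formed (products):
  O-H: 4 × 445 = 1780
  S=O: 4 × 507 = 2028
  Σ(formed) = 3808 kJ
ΔH = Σ(broken) − Σ(formed) = 2889 − 3808 = −919 kJ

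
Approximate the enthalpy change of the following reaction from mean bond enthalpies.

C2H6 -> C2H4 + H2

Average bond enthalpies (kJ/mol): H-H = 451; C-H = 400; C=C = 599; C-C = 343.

Bonds broken (reactants):
  C-C: 1 × 343 = 343
  C-H: 6 × 400 = 2400
  Σ(broken) = 2743 kJ
Bonds formed (products):
  C-H: 4 × 400 = 1600
  C=C: 1 × 599 = 599
  H-H: 1 × 451 = 451
  Σ(formed) = 2650 kJ
ΔH = Σ(broken) − Σ(formed) = 2743 − 2650 = +93 kJ

ΔH ≈ +93 kJ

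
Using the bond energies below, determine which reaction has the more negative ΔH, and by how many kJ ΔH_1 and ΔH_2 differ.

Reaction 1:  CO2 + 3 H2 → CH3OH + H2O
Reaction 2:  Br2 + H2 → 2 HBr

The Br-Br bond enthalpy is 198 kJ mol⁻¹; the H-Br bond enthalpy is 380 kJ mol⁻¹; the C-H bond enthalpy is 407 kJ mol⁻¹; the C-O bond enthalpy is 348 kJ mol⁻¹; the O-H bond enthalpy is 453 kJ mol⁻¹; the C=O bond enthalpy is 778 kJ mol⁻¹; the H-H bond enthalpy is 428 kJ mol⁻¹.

Reaction 1:
  Bonds broken (reactants):
    C=O: 2 × 778 = 1556
    H-H: 3 × 428 = 1284
    Σ(broken) = 2840 kJ
  Bonds formed (products):
    C-H: 3 × 407 = 1221
    C-O: 1 × 348 = 348
    O-H: 3 × 453 = 1359
    Σ(formed) = 2928 kJ
  ΔH_1 = 2840 − 2928 = −88 kJ
Reaction 2:
  Bonds broken (reactants):
    Br-Br: 1 × 198 = 198
    H-H: 1 × 428 = 428
    Σ(broken) = 626 kJ
  Bonds formed (products):
    H-Br: 2 × 380 = 760
    Σ(formed) = 760 kJ
  ΔH_2 = 626 − 760 = −134 kJ
ΔH_1 − ΔH_2 = +46 kJ, so reaction 2 has the more negative ΔH; |ΔH_1 − ΔH_2| = 46 kJ.

Reaction 2, by 46 kJ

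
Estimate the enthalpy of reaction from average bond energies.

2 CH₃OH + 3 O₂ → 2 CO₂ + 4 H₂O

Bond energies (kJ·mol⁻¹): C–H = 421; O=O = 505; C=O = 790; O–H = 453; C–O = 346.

ΔH ≈ −1145 kJ

Bonds broken (reactants):
  C–H: 6 × 421 = 2526
  C–O: 2 × 346 = 692
  O–H: 2 × 453 = 906
  O=O: 3 × 505 = 1515
  Σ(broken) = 5639 kJ
Bonds formed (products):
  C=O: 4 × 790 = 3160
  O–H: 8 × 453 = 3624
  Σ(formed) = 6784 kJ
ΔH = Σ(broken) − Σ(formed) = 5639 − 6784 = −1145 kJ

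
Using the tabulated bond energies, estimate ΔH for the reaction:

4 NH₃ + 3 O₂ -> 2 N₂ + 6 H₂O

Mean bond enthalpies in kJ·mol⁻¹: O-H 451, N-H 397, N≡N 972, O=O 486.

Bonds broken (reactants):
  N-H: 12 × 397 = 4764
  O=O: 3 × 486 = 1458
  Σ(broken) = 6222 kJ
Bonds formed (products):
  N≡N: 2 × 972 = 1944
  O-H: 12 × 451 = 5412
  Σ(formed) = 7356 kJ
ΔH = Σ(broken) − Σ(formed) = 6222 − 7356 = −1134 kJ

ΔH ≈ −1134 kJ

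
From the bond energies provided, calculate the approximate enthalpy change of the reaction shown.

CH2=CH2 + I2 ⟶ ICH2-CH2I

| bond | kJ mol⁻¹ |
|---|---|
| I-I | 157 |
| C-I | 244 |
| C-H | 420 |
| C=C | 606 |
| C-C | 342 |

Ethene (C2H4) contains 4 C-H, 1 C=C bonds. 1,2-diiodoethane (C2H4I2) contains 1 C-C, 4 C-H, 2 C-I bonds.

Bonds broken (reactants):
  C-H: 4 × 420 = 1680
  C=C: 1 × 606 = 606
  I-I: 1 × 157 = 157
  Σ(broken) = 2443 kJ
Bonds formed (products):
  C-C: 1 × 342 = 342
  C-H: 4 × 420 = 1680
  C-I: 2 × 244 = 488
  Σ(formed) = 2510 kJ
ΔH = Σ(broken) − Σ(formed) = 2443 − 2510 = −67 kJ

ΔH ≈ −67 kJ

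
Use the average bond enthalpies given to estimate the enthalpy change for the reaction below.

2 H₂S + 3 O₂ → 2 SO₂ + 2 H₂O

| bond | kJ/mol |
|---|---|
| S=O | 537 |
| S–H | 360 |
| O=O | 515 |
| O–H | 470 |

Bonds broken (reactants):
  O=O: 3 × 515 = 1545
  S–H: 4 × 360 = 1440
  Σ(broken) = 2985 kJ
Bonds formed (products):
  O–H: 4 × 470 = 1880
  S=O: 4 × 537 = 2148
  Σ(formed) = 4028 kJ
ΔH = Σ(broken) − Σ(formed) = 2985 − 4028 = −1043 kJ

ΔH ≈ −1043 kJ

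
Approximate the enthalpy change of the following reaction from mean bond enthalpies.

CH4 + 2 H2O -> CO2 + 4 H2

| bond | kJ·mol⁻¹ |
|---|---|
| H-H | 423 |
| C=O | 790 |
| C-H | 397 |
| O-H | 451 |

ΔH ≈ +120 kJ

Bonds broken (reactants):
  C-H: 4 × 397 = 1588
  O-H: 4 × 451 = 1804
  Σ(broken) = 3392 kJ
Bonds formed (products):
  C=O: 2 × 790 = 1580
  H-H: 4 × 423 = 1692
  Σ(formed) = 3272 kJ
ΔH = Σ(broken) − Σ(formed) = 3392 − 3272 = +120 kJ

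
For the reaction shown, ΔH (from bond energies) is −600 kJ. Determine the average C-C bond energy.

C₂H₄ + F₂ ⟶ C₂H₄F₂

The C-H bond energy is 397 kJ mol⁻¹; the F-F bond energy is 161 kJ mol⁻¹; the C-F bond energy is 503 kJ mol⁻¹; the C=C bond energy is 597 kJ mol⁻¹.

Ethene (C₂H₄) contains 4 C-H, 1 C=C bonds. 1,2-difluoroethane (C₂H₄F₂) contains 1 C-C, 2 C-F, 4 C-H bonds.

D(C-C) ≈ 352 kJ/mol

Let D be the C-C bond energy.
Σ(broken) = 4×397 + 1×597 + 1×161 = 2346
Σ(formed) = 1×D + 2×503 + 4×397 = 2594 + D
ΔH = Σ(broken) − Σ(formed) = (2346) − (2594 + D) = −248 − D
Setting this equal to −600 kJ gives D = 352 kJ/mol.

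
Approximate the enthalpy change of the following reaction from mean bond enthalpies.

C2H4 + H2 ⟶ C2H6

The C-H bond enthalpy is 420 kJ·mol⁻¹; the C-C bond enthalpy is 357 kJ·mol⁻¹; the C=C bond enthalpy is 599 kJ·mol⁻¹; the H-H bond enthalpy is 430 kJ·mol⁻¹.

ΔH ≈ −168 kJ

Bonds broken (reactants):
  C-H: 4 × 420 = 1680
  C=C: 1 × 599 = 599
  H-H: 1 × 430 = 430
  Σ(broken) = 2709 kJ
Bonds formed (products):
  C-C: 1 × 357 = 357
  C-H: 6 × 420 = 2520
  Σ(formed) = 2877 kJ
ΔH = Σ(broken) − Σ(formed) = 2709 − 2877 = −168 kJ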